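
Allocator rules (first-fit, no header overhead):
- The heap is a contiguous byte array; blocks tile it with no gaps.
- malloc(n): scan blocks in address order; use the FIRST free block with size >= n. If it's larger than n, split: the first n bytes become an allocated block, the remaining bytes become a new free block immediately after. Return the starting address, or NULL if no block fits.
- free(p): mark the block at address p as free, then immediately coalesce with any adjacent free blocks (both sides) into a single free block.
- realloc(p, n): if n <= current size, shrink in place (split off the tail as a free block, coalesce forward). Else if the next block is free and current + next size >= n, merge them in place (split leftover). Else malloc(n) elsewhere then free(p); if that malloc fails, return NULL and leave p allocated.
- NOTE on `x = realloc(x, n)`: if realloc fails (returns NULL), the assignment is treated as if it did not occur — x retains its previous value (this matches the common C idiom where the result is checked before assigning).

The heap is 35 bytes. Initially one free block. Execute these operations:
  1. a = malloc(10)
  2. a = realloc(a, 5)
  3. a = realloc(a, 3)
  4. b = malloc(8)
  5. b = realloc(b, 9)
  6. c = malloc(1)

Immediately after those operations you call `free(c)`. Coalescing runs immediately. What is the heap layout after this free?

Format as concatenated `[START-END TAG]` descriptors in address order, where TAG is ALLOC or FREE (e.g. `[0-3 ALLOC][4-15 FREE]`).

Op 1: a = malloc(10) -> a = 0; heap: [0-9 ALLOC][10-34 FREE]
Op 2: a = realloc(a, 5) -> a = 0; heap: [0-4 ALLOC][5-34 FREE]
Op 3: a = realloc(a, 3) -> a = 0; heap: [0-2 ALLOC][3-34 FREE]
Op 4: b = malloc(8) -> b = 3; heap: [0-2 ALLOC][3-10 ALLOC][11-34 FREE]
Op 5: b = realloc(b, 9) -> b = 3; heap: [0-2 ALLOC][3-11 ALLOC][12-34 FREE]
Op 6: c = malloc(1) -> c = 12; heap: [0-2 ALLOC][3-11 ALLOC][12-12 ALLOC][13-34 FREE]
free(c): c = 12 -> block [12-12 ALLOC]; mark free, coalesce with adjacent free neighbors -> [0-2 ALLOC][3-11 ALLOC][12-34 FREE]

Answer: [0-2 ALLOC][3-11 ALLOC][12-34 FREE]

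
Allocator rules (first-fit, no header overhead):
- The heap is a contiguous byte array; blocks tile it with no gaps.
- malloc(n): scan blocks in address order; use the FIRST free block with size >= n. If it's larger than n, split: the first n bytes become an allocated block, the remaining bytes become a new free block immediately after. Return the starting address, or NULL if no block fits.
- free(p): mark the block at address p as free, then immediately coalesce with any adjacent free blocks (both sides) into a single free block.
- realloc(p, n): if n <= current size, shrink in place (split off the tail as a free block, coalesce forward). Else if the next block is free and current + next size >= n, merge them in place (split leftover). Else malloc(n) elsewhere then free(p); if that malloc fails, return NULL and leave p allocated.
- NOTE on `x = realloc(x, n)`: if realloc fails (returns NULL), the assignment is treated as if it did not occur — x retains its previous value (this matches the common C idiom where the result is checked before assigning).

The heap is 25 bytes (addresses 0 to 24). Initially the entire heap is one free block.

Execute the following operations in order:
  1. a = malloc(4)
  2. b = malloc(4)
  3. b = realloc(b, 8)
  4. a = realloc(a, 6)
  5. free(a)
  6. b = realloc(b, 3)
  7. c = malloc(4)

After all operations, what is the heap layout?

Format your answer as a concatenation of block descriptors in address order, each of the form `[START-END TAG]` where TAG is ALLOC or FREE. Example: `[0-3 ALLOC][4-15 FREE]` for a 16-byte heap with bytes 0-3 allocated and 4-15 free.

Answer: [0-3 ALLOC][4-6 ALLOC][7-24 FREE]

Derivation:
Op 1: a = malloc(4) -> a = 0; heap: [0-3 ALLOC][4-24 FREE]
Op 2: b = malloc(4) -> b = 4; heap: [0-3 ALLOC][4-7 ALLOC][8-24 FREE]
Op 3: b = realloc(b, 8) -> b = 4; heap: [0-3 ALLOC][4-11 ALLOC][12-24 FREE]
Op 4: a = realloc(a, 6) -> a = 12; heap: [0-3 FREE][4-11 ALLOC][12-17 ALLOC][18-24 FREE]
Op 5: free(a) -> (freed a); heap: [0-3 FREE][4-11 ALLOC][12-24 FREE]
Op 6: b = realloc(b, 3) -> b = 4; heap: [0-3 FREE][4-6 ALLOC][7-24 FREE]
Op 7: c = malloc(4) -> c = 0; heap: [0-3 ALLOC][4-6 ALLOC][7-24 FREE]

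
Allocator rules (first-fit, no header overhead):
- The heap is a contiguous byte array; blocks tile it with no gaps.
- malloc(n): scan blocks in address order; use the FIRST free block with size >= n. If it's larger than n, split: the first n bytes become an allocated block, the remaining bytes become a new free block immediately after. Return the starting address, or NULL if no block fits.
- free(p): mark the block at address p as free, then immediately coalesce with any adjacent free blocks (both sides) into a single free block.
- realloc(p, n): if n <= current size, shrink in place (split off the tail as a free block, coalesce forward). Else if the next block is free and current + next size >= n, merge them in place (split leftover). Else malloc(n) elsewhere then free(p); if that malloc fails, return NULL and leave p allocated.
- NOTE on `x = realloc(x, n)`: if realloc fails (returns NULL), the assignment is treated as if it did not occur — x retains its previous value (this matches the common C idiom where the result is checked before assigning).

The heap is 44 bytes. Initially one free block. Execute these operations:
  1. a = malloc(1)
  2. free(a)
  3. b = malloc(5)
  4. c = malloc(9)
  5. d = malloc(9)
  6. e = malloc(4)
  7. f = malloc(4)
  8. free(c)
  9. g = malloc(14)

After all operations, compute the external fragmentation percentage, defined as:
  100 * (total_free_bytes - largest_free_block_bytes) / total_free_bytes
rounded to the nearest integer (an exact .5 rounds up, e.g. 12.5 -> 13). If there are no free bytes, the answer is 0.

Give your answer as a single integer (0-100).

Op 1: a = malloc(1) -> a = 0; heap: [0-0 ALLOC][1-43 FREE]
Op 2: free(a) -> (freed a); heap: [0-43 FREE]
Op 3: b = malloc(5) -> b = 0; heap: [0-4 ALLOC][5-43 FREE]
Op 4: c = malloc(9) -> c = 5; heap: [0-4 ALLOC][5-13 ALLOC][14-43 FREE]
Op 5: d = malloc(9) -> d = 14; heap: [0-4 ALLOC][5-13 ALLOC][14-22 ALLOC][23-43 FREE]
Op 6: e = malloc(4) -> e = 23; heap: [0-4 ALLOC][5-13 ALLOC][14-22 ALLOC][23-26 ALLOC][27-43 FREE]
Op 7: f = malloc(4) -> f = 27; heap: [0-4 ALLOC][5-13 ALLOC][14-22 ALLOC][23-26 ALLOC][27-30 ALLOC][31-43 FREE]
Op 8: free(c) -> (freed c); heap: [0-4 ALLOC][5-13 FREE][14-22 ALLOC][23-26 ALLOC][27-30 ALLOC][31-43 FREE]
Op 9: g = malloc(14) -> g = NULL; heap: [0-4 ALLOC][5-13 FREE][14-22 ALLOC][23-26 ALLOC][27-30 ALLOC][31-43 FREE]
Free blocks: [9 13] total_free=22 largest=13 -> 100*(22-13)/22 = 900/22 ≈ 40.909 -> rounds to 41

Answer: 41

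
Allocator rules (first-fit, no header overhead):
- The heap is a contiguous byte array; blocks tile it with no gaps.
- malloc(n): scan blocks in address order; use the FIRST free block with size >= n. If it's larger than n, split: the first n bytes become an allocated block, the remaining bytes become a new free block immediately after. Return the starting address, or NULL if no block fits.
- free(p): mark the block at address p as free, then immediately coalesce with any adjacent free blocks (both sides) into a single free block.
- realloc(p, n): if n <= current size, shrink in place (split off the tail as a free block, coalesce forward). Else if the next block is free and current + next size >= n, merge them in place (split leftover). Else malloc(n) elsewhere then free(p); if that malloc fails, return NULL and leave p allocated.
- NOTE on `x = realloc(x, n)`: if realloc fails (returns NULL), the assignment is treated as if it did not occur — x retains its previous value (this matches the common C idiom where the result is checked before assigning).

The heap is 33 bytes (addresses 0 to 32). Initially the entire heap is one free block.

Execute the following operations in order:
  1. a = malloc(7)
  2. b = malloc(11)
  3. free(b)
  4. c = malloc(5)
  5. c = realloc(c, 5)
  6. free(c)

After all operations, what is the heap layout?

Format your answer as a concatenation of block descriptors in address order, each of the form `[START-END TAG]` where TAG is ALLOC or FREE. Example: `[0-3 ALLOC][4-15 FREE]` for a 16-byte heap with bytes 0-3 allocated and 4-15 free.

Op 1: a = malloc(7) -> a = 0; heap: [0-6 ALLOC][7-32 FREE]
Op 2: b = malloc(11) -> b = 7; heap: [0-6 ALLOC][7-17 ALLOC][18-32 FREE]
Op 3: free(b) -> (freed b); heap: [0-6 ALLOC][7-32 FREE]
Op 4: c = malloc(5) -> c = 7; heap: [0-6 ALLOC][7-11 ALLOC][12-32 FREE]
Op 5: c = realloc(c, 5) -> c = 7; heap: [0-6 ALLOC][7-11 ALLOC][12-32 FREE]
Op 6: free(c) -> (freed c); heap: [0-6 ALLOC][7-32 FREE]

Answer: [0-6 ALLOC][7-32 FREE]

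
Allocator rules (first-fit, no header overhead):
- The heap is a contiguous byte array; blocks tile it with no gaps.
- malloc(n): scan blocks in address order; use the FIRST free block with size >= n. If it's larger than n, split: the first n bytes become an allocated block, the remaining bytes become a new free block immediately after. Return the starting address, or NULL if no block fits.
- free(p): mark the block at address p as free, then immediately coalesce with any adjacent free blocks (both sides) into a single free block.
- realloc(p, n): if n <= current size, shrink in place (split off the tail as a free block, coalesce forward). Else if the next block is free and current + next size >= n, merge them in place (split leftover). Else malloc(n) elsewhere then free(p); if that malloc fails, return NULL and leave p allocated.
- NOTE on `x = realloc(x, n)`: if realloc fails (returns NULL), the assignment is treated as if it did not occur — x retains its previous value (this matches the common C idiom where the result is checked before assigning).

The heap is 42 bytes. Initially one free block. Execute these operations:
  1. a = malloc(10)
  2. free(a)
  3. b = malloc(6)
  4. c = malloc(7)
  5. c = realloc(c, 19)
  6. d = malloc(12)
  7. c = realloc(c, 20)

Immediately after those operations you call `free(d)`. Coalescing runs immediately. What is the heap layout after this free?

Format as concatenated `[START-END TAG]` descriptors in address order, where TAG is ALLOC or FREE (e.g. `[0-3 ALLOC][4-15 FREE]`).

Op 1: a = malloc(10) -> a = 0; heap: [0-9 ALLOC][10-41 FREE]
Op 2: free(a) -> (freed a); heap: [0-41 FREE]
Op 3: b = malloc(6) -> b = 0; heap: [0-5 ALLOC][6-41 FREE]
Op 4: c = malloc(7) -> c = 6; heap: [0-5 ALLOC][6-12 ALLOC][13-41 FREE]
Op 5: c = realloc(c, 19) -> c = 6; heap: [0-5 ALLOC][6-24 ALLOC][25-41 FREE]
Op 6: d = malloc(12) -> d = 25; heap: [0-5 ALLOC][6-24 ALLOC][25-36 ALLOC][37-41 FREE]
Op 7: c = realloc(c, 20) -> NULL (c unchanged); heap: [0-5 ALLOC][6-24 ALLOC][25-36 ALLOC][37-41 FREE]
free(d): d = 25 -> block [25-36 ALLOC]; mark free, coalesce with adjacent free neighbors -> [0-5 ALLOC][6-24 ALLOC][25-41 FREE]

Answer: [0-5 ALLOC][6-24 ALLOC][25-41 FREE]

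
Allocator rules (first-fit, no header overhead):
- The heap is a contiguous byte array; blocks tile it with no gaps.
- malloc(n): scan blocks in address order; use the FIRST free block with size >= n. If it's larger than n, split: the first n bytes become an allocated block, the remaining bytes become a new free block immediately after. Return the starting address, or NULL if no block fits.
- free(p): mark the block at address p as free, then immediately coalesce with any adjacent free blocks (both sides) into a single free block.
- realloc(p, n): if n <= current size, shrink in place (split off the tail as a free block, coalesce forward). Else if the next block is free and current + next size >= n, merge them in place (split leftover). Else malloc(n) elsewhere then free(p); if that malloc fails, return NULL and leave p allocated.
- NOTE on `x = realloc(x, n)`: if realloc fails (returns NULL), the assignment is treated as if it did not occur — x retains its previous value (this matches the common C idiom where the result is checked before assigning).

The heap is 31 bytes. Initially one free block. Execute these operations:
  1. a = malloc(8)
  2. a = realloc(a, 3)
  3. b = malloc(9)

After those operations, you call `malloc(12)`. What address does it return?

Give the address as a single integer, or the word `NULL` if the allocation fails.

Answer: 12

Derivation:
Op 1: a = malloc(8) -> a = 0; heap: [0-7 ALLOC][8-30 FREE]
Op 2: a = realloc(a, 3) -> a = 0; heap: [0-2 ALLOC][3-30 FREE]
Op 3: b = malloc(9) -> b = 3; heap: [0-2 ALLOC][3-11 ALLOC][12-30 FREE]
malloc(12): first-fit scan over [0-2 ALLOC][3-11 ALLOC][12-30 FREE] -> 12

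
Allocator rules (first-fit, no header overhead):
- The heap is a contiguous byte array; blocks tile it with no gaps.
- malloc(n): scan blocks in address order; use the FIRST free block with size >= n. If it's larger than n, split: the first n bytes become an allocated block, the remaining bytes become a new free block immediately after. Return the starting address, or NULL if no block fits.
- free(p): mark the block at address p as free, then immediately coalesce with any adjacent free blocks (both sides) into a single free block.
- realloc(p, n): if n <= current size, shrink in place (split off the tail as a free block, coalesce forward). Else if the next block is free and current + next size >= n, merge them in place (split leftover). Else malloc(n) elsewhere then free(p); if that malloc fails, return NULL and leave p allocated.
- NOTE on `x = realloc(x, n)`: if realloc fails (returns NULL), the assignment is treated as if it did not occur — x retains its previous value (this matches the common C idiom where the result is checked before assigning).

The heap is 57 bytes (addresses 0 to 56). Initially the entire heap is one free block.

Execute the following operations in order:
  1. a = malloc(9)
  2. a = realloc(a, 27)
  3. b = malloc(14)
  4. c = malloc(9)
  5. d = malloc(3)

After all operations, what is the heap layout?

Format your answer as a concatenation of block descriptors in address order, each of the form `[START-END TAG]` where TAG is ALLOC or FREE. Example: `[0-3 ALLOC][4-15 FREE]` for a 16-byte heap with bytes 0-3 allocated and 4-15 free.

Answer: [0-26 ALLOC][27-40 ALLOC][41-49 ALLOC][50-52 ALLOC][53-56 FREE]

Derivation:
Op 1: a = malloc(9) -> a = 0; heap: [0-8 ALLOC][9-56 FREE]
Op 2: a = realloc(a, 27) -> a = 0; heap: [0-26 ALLOC][27-56 FREE]
Op 3: b = malloc(14) -> b = 27; heap: [0-26 ALLOC][27-40 ALLOC][41-56 FREE]
Op 4: c = malloc(9) -> c = 41; heap: [0-26 ALLOC][27-40 ALLOC][41-49 ALLOC][50-56 FREE]
Op 5: d = malloc(3) -> d = 50; heap: [0-26 ALLOC][27-40 ALLOC][41-49 ALLOC][50-52 ALLOC][53-56 FREE]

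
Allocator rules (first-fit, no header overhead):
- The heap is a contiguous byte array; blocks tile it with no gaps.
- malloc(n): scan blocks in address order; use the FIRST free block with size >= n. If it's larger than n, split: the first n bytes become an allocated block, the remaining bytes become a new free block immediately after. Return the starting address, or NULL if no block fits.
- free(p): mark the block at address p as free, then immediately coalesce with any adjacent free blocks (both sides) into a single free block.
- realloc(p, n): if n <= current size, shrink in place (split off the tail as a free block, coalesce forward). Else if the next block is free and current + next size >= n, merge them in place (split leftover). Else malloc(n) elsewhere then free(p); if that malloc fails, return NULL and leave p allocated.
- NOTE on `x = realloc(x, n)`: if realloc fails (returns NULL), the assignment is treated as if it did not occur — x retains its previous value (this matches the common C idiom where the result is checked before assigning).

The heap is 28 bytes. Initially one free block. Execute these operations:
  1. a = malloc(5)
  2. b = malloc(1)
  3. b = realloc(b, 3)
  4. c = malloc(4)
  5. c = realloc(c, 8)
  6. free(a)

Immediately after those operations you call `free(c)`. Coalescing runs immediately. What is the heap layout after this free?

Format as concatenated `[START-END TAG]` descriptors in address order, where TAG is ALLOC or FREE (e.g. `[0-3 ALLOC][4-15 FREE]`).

Answer: [0-4 FREE][5-7 ALLOC][8-27 FREE]

Derivation:
Op 1: a = malloc(5) -> a = 0; heap: [0-4 ALLOC][5-27 FREE]
Op 2: b = malloc(1) -> b = 5; heap: [0-4 ALLOC][5-5 ALLOC][6-27 FREE]
Op 3: b = realloc(b, 3) -> b = 5; heap: [0-4 ALLOC][5-7 ALLOC][8-27 FREE]
Op 4: c = malloc(4) -> c = 8; heap: [0-4 ALLOC][5-7 ALLOC][8-11 ALLOC][12-27 FREE]
Op 5: c = realloc(c, 8) -> c = 8; heap: [0-4 ALLOC][5-7 ALLOC][8-15 ALLOC][16-27 FREE]
Op 6: free(a) -> (freed a); heap: [0-4 FREE][5-7 ALLOC][8-15 ALLOC][16-27 FREE]
free(c): c = 8 -> block [8-15 ALLOC]; mark free, coalesce with adjacent free neighbors -> [0-4 FREE][5-7 ALLOC][8-27 FREE]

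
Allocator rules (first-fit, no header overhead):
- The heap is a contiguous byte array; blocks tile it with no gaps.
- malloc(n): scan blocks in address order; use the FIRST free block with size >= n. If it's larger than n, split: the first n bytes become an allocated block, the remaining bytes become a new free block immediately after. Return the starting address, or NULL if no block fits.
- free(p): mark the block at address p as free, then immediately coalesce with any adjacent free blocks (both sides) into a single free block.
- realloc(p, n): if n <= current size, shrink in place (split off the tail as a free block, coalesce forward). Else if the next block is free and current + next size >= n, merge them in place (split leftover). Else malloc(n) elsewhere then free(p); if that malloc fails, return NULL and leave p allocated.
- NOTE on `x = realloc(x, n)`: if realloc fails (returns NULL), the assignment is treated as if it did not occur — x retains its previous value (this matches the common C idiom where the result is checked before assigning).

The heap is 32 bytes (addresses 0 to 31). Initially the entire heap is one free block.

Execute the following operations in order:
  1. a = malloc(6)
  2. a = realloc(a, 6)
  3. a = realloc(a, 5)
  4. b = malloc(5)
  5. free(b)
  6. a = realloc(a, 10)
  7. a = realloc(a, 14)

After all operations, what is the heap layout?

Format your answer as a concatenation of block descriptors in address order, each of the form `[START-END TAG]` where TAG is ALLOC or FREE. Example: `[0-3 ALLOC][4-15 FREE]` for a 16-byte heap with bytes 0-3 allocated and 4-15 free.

Op 1: a = malloc(6) -> a = 0; heap: [0-5 ALLOC][6-31 FREE]
Op 2: a = realloc(a, 6) -> a = 0; heap: [0-5 ALLOC][6-31 FREE]
Op 3: a = realloc(a, 5) -> a = 0; heap: [0-4 ALLOC][5-31 FREE]
Op 4: b = malloc(5) -> b = 5; heap: [0-4 ALLOC][5-9 ALLOC][10-31 FREE]
Op 5: free(b) -> (freed b); heap: [0-4 ALLOC][5-31 FREE]
Op 6: a = realloc(a, 10) -> a = 0; heap: [0-9 ALLOC][10-31 FREE]
Op 7: a = realloc(a, 14) -> a = 0; heap: [0-13 ALLOC][14-31 FREE]

Answer: [0-13 ALLOC][14-31 FREE]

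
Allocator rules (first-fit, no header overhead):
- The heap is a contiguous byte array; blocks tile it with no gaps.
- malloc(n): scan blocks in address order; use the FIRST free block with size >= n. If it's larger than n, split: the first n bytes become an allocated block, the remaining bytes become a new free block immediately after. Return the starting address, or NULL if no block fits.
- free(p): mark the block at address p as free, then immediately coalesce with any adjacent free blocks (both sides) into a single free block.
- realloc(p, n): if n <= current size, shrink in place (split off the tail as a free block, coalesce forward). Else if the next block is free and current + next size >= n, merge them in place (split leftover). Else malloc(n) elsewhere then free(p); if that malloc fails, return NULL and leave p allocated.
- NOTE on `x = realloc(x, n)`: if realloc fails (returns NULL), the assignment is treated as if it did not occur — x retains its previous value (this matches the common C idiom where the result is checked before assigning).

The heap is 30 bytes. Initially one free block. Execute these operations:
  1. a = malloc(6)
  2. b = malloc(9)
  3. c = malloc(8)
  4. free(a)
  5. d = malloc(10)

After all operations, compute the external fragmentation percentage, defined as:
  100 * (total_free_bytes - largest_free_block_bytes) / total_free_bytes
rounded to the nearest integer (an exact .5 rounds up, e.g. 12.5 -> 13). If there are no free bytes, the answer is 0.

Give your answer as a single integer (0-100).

Op 1: a = malloc(6) -> a = 0; heap: [0-5 ALLOC][6-29 FREE]
Op 2: b = malloc(9) -> b = 6; heap: [0-5 ALLOC][6-14 ALLOC][15-29 FREE]
Op 3: c = malloc(8) -> c = 15; heap: [0-5 ALLOC][6-14 ALLOC][15-22 ALLOC][23-29 FREE]
Op 4: free(a) -> (freed a); heap: [0-5 FREE][6-14 ALLOC][15-22 ALLOC][23-29 FREE]
Op 5: d = malloc(10) -> d = NULL; heap: [0-5 FREE][6-14 ALLOC][15-22 ALLOC][23-29 FREE]
Free blocks: [6 7] total_free=13 largest=7 -> 100*(13-7)/13 = 600/13 ≈ 46.154 -> rounds to 46

Answer: 46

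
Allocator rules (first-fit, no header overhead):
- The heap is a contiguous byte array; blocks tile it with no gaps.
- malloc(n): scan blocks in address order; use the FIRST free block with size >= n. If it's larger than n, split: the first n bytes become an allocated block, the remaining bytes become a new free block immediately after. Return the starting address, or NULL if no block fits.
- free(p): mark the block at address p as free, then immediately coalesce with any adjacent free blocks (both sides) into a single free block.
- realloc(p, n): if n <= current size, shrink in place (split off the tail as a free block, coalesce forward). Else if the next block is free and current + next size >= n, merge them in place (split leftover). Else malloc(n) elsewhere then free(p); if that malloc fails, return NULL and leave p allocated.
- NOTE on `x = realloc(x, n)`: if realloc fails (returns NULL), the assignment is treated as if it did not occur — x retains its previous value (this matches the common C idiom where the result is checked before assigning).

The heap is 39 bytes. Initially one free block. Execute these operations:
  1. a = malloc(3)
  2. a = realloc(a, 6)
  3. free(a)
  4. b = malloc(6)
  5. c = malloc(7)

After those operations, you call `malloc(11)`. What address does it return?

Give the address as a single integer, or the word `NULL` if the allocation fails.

Answer: 13

Derivation:
Op 1: a = malloc(3) -> a = 0; heap: [0-2 ALLOC][3-38 FREE]
Op 2: a = realloc(a, 6) -> a = 0; heap: [0-5 ALLOC][6-38 FREE]
Op 3: free(a) -> (freed a); heap: [0-38 FREE]
Op 4: b = malloc(6) -> b = 0; heap: [0-5 ALLOC][6-38 FREE]
Op 5: c = malloc(7) -> c = 6; heap: [0-5 ALLOC][6-12 ALLOC][13-38 FREE]
malloc(11): first-fit scan over [0-5 ALLOC][6-12 ALLOC][13-38 FREE] -> 13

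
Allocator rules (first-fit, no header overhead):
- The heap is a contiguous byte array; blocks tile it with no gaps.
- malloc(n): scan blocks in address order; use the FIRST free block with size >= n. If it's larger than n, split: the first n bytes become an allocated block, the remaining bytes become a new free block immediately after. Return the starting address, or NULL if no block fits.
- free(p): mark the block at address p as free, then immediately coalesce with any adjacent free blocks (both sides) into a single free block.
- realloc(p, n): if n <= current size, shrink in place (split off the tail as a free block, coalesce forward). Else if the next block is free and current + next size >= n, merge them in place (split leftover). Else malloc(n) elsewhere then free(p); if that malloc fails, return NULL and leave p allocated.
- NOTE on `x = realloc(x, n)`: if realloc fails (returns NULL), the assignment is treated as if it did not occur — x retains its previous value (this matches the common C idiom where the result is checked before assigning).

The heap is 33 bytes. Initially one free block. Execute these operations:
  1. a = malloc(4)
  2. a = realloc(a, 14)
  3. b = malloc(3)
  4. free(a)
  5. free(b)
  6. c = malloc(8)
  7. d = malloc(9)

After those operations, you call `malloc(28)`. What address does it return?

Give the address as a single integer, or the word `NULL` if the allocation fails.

Answer: NULL

Derivation:
Op 1: a = malloc(4) -> a = 0; heap: [0-3 ALLOC][4-32 FREE]
Op 2: a = realloc(a, 14) -> a = 0; heap: [0-13 ALLOC][14-32 FREE]
Op 3: b = malloc(3) -> b = 14; heap: [0-13 ALLOC][14-16 ALLOC][17-32 FREE]
Op 4: free(a) -> (freed a); heap: [0-13 FREE][14-16 ALLOC][17-32 FREE]
Op 5: free(b) -> (freed b); heap: [0-32 FREE]
Op 6: c = malloc(8) -> c = 0; heap: [0-7 ALLOC][8-32 FREE]
Op 7: d = malloc(9) -> d = 8; heap: [0-7 ALLOC][8-16 ALLOC][17-32 FREE]
malloc(28): first-fit scan over [0-7 ALLOC][8-16 ALLOC][17-32 FREE] -> NULL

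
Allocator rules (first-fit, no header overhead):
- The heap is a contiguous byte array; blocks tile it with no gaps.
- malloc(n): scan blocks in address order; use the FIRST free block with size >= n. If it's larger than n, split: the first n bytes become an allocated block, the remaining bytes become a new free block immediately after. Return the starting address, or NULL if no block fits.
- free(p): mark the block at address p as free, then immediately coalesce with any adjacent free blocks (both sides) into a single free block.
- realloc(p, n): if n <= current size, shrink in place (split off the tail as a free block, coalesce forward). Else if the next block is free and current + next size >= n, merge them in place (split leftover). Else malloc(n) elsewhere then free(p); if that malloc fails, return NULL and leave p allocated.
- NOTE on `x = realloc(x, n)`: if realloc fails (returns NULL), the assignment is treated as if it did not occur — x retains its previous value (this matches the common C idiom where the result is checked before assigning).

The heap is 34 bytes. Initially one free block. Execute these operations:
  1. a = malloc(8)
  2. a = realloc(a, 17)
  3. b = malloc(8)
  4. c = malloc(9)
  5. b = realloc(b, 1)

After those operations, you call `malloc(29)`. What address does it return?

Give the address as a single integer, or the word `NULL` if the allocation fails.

Answer: NULL

Derivation:
Op 1: a = malloc(8) -> a = 0; heap: [0-7 ALLOC][8-33 FREE]
Op 2: a = realloc(a, 17) -> a = 0; heap: [0-16 ALLOC][17-33 FREE]
Op 3: b = malloc(8) -> b = 17; heap: [0-16 ALLOC][17-24 ALLOC][25-33 FREE]
Op 4: c = malloc(9) -> c = 25; heap: [0-16 ALLOC][17-24 ALLOC][25-33 ALLOC]
Op 5: b = realloc(b, 1) -> b = 17; heap: [0-16 ALLOC][17-17 ALLOC][18-24 FREE][25-33 ALLOC]
malloc(29): first-fit scan over [0-16 ALLOC][17-17 ALLOC][18-24 FREE][25-33 ALLOC] -> NULL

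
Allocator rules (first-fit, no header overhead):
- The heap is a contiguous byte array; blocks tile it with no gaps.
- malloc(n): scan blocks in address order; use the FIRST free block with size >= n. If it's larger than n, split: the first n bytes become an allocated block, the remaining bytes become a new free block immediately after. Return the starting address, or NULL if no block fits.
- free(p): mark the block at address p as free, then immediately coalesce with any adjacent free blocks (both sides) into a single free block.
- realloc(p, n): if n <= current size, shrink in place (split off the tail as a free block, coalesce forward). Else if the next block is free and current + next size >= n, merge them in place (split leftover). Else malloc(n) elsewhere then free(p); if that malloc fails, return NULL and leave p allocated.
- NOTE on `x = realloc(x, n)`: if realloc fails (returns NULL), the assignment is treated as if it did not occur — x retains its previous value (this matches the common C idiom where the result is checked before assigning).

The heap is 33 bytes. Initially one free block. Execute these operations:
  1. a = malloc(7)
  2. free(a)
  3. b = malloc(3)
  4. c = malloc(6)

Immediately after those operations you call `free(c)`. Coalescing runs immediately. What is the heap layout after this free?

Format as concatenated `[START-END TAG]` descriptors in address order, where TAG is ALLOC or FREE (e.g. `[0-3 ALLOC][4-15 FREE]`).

Op 1: a = malloc(7) -> a = 0; heap: [0-6 ALLOC][7-32 FREE]
Op 2: free(a) -> (freed a); heap: [0-32 FREE]
Op 3: b = malloc(3) -> b = 0; heap: [0-2 ALLOC][3-32 FREE]
Op 4: c = malloc(6) -> c = 3; heap: [0-2 ALLOC][3-8 ALLOC][9-32 FREE]
free(c): c = 3 -> block [3-8 ALLOC]; mark free, coalesce with adjacent free neighbors -> [0-2 ALLOC][3-32 FREE]

Answer: [0-2 ALLOC][3-32 FREE]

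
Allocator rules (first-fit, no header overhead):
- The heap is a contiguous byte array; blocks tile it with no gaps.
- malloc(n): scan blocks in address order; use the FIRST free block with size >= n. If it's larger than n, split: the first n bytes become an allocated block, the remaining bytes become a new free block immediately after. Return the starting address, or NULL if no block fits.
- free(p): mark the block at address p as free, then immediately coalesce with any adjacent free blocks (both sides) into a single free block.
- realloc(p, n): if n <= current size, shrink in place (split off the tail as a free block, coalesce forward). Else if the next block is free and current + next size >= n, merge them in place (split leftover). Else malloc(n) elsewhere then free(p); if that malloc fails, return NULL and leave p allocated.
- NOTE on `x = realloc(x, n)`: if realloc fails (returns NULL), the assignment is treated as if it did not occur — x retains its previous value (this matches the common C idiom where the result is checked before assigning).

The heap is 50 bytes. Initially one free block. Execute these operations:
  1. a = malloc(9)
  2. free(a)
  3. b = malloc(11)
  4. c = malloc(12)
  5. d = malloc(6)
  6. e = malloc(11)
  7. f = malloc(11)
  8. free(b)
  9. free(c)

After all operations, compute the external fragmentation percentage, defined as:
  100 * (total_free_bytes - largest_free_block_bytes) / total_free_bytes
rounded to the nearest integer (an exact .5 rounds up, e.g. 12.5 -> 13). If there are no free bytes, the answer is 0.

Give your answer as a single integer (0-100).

Op 1: a = malloc(9) -> a = 0; heap: [0-8 ALLOC][9-49 FREE]
Op 2: free(a) -> (freed a); heap: [0-49 FREE]
Op 3: b = malloc(11) -> b = 0; heap: [0-10 ALLOC][11-49 FREE]
Op 4: c = malloc(12) -> c = 11; heap: [0-10 ALLOC][11-22 ALLOC][23-49 FREE]
Op 5: d = malloc(6) -> d = 23; heap: [0-10 ALLOC][11-22 ALLOC][23-28 ALLOC][29-49 FREE]
Op 6: e = malloc(11) -> e = 29; heap: [0-10 ALLOC][11-22 ALLOC][23-28 ALLOC][29-39 ALLOC][40-49 FREE]
Op 7: f = malloc(11) -> f = NULL; heap: [0-10 ALLOC][11-22 ALLOC][23-28 ALLOC][29-39 ALLOC][40-49 FREE]
Op 8: free(b) -> (freed b); heap: [0-10 FREE][11-22 ALLOC][23-28 ALLOC][29-39 ALLOC][40-49 FREE]
Op 9: free(c) -> (freed c); heap: [0-22 FREE][23-28 ALLOC][29-39 ALLOC][40-49 FREE]
Free blocks: [23 10] total_free=33 largest=23 -> 100*(33-23)/33 = 1000/33 ≈ 30.303 -> rounds to 30

Answer: 30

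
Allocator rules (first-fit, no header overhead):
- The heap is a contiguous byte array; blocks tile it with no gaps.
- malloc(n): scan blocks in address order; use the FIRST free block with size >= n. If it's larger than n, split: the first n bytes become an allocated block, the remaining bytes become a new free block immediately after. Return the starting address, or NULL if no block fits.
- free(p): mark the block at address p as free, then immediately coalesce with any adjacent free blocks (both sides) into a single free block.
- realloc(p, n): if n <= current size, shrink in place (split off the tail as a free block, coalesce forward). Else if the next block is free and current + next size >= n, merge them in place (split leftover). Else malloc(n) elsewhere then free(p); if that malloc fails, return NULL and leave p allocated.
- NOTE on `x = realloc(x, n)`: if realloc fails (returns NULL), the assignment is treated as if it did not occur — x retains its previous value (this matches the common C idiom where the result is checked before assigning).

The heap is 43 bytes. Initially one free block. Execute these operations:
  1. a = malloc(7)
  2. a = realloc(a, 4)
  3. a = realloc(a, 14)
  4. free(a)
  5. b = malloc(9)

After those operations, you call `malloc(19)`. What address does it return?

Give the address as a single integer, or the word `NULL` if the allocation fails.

Op 1: a = malloc(7) -> a = 0; heap: [0-6 ALLOC][7-42 FREE]
Op 2: a = realloc(a, 4) -> a = 0; heap: [0-3 ALLOC][4-42 FREE]
Op 3: a = realloc(a, 14) -> a = 0; heap: [0-13 ALLOC][14-42 FREE]
Op 4: free(a) -> (freed a); heap: [0-42 FREE]
Op 5: b = malloc(9) -> b = 0; heap: [0-8 ALLOC][9-42 FREE]
malloc(19): first-fit scan over [0-8 ALLOC][9-42 FREE] -> 9

Answer: 9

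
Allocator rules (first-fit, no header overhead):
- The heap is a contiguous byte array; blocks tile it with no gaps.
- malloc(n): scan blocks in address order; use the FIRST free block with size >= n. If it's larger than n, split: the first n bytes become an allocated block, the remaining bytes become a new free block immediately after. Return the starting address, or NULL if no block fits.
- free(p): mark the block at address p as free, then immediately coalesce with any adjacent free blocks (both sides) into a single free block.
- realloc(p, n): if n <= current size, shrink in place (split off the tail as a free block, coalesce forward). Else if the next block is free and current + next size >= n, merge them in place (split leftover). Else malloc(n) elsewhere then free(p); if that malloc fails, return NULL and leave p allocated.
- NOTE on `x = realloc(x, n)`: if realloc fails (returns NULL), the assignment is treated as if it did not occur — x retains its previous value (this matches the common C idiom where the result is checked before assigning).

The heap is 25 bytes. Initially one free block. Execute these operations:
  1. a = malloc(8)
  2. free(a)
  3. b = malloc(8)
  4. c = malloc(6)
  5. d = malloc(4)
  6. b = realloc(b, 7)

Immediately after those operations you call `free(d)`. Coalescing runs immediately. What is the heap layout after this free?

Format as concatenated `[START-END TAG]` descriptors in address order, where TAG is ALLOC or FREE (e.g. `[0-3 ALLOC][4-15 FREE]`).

Op 1: a = malloc(8) -> a = 0; heap: [0-7 ALLOC][8-24 FREE]
Op 2: free(a) -> (freed a); heap: [0-24 FREE]
Op 3: b = malloc(8) -> b = 0; heap: [0-7 ALLOC][8-24 FREE]
Op 4: c = malloc(6) -> c = 8; heap: [0-7 ALLOC][8-13 ALLOC][14-24 FREE]
Op 5: d = malloc(4) -> d = 14; heap: [0-7 ALLOC][8-13 ALLOC][14-17 ALLOC][18-24 FREE]
Op 6: b = realloc(b, 7) -> b = 0; heap: [0-6 ALLOC][7-7 FREE][8-13 ALLOC][14-17 ALLOC][18-24 FREE]
free(d): d = 14 -> block [14-17 ALLOC]; mark free, coalesce with adjacent free neighbors -> [0-6 ALLOC][7-7 FREE][8-13 ALLOC][14-24 FREE]

Answer: [0-6 ALLOC][7-7 FREE][8-13 ALLOC][14-24 FREE]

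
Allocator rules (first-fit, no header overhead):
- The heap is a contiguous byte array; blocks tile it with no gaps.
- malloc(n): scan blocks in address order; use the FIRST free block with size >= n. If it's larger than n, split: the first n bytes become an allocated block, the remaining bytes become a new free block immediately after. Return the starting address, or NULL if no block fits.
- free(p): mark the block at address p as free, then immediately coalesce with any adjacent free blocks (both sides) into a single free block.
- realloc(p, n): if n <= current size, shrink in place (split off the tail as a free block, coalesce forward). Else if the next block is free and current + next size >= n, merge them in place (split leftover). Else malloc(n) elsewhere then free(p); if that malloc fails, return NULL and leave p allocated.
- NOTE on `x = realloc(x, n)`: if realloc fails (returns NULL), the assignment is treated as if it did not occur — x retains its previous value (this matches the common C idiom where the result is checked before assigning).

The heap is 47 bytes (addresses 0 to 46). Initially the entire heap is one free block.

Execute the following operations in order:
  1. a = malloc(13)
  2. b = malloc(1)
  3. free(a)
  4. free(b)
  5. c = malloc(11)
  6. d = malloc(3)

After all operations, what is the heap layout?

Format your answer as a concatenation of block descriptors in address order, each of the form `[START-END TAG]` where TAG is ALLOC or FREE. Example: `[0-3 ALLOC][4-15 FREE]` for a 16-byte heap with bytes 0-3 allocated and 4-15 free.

Op 1: a = malloc(13) -> a = 0; heap: [0-12 ALLOC][13-46 FREE]
Op 2: b = malloc(1) -> b = 13; heap: [0-12 ALLOC][13-13 ALLOC][14-46 FREE]
Op 3: free(a) -> (freed a); heap: [0-12 FREE][13-13 ALLOC][14-46 FREE]
Op 4: free(b) -> (freed b); heap: [0-46 FREE]
Op 5: c = malloc(11) -> c = 0; heap: [0-10 ALLOC][11-46 FREE]
Op 6: d = malloc(3) -> d = 11; heap: [0-10 ALLOC][11-13 ALLOC][14-46 FREE]

Answer: [0-10 ALLOC][11-13 ALLOC][14-46 FREE]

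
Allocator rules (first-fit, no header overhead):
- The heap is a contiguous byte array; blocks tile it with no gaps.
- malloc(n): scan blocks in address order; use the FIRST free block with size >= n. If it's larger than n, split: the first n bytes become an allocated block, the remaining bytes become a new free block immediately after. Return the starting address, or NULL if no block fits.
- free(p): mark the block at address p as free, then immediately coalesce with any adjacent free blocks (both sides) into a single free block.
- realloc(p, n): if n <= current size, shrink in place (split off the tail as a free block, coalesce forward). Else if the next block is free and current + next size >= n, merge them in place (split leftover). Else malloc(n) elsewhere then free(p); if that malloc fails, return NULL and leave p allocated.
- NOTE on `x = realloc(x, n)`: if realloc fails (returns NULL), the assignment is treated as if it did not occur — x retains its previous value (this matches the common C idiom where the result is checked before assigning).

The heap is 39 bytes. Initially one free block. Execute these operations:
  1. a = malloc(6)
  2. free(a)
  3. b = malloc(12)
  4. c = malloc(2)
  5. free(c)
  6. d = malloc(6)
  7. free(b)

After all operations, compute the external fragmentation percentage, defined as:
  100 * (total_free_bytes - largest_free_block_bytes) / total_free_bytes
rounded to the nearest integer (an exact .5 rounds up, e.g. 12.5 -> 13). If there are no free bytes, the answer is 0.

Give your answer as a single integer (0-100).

Answer: 36

Derivation:
Op 1: a = malloc(6) -> a = 0; heap: [0-5 ALLOC][6-38 FREE]
Op 2: free(a) -> (freed a); heap: [0-38 FREE]
Op 3: b = malloc(12) -> b = 0; heap: [0-11 ALLOC][12-38 FREE]
Op 4: c = malloc(2) -> c = 12; heap: [0-11 ALLOC][12-13 ALLOC][14-38 FREE]
Op 5: free(c) -> (freed c); heap: [0-11 ALLOC][12-38 FREE]
Op 6: d = malloc(6) -> d = 12; heap: [0-11 ALLOC][12-17 ALLOC][18-38 FREE]
Op 7: free(b) -> (freed b); heap: [0-11 FREE][12-17 ALLOC][18-38 FREE]
Free blocks: [12 21] total_free=33 largest=21 -> 100*(33-21)/33 = 1200/33 ≈ 36.364 -> rounds to 36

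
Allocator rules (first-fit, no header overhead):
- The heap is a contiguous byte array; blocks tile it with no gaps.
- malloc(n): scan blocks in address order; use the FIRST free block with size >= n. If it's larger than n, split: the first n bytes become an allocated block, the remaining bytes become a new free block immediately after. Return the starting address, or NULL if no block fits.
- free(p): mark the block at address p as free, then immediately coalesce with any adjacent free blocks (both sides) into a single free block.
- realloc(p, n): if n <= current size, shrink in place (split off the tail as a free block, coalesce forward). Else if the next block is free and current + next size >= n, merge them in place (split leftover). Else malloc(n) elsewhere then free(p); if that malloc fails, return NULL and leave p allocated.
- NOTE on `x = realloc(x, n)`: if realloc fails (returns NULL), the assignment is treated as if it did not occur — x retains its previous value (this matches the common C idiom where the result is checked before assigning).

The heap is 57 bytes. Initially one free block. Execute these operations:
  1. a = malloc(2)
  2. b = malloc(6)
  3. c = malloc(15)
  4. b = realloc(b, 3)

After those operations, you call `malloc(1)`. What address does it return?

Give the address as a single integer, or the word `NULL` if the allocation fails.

Answer: 5

Derivation:
Op 1: a = malloc(2) -> a = 0; heap: [0-1 ALLOC][2-56 FREE]
Op 2: b = malloc(6) -> b = 2; heap: [0-1 ALLOC][2-7 ALLOC][8-56 FREE]
Op 3: c = malloc(15) -> c = 8; heap: [0-1 ALLOC][2-7 ALLOC][8-22 ALLOC][23-56 FREE]
Op 4: b = realloc(b, 3) -> b = 2; heap: [0-1 ALLOC][2-4 ALLOC][5-7 FREE][8-22 ALLOC][23-56 FREE]
malloc(1): first-fit scan over [0-1 ALLOC][2-4 ALLOC][5-7 FREE][8-22 ALLOC][23-56 FREE] -> 5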